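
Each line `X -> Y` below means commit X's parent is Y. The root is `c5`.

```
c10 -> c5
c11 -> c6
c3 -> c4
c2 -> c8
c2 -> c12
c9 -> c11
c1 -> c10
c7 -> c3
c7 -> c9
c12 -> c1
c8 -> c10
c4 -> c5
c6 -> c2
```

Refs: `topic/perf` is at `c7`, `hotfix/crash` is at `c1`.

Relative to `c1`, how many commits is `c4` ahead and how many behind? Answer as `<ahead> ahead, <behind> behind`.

Reachable from c4: {c4, c5}.
Reachable from c1: {c1, c10, c5}.
Only in c4's history (ahead): {c4} — 1.
Only in c1's history (behind): {c1, c10} — 2.

1 ahead, 2 behind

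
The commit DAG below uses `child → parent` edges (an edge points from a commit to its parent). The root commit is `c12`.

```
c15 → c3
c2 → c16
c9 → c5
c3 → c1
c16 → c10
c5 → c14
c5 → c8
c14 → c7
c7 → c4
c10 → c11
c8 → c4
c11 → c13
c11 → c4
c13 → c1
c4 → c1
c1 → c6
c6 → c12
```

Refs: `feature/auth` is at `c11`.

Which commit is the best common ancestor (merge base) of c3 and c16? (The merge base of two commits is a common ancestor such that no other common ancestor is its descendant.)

Ancestors of c3: {c1, c12, c3, c6}.
Ancestors of c16: {c1, c10, c11, c12, c13, c16, c4, c6}.
Common ancestors: {c1, c12, c6}.
Among these, c1 is not an ancestor of any other common ancestor — it is the merge base.

c1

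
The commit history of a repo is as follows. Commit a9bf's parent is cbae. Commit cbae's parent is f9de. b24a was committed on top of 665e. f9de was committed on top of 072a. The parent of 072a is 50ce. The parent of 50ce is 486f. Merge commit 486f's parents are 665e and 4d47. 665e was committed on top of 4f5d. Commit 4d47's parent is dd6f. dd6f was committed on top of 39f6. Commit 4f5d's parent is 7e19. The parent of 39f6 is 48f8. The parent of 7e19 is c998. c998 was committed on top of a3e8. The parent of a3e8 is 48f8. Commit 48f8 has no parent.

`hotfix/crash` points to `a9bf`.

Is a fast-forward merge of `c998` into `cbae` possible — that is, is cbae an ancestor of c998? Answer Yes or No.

No

A fast-forward from cbae to c998 is possible iff cbae is an ancestor of c998.
Ancestors of c998: {48f8, a3e8, c998}.
cbae is not among them, so fast-forward is not possible.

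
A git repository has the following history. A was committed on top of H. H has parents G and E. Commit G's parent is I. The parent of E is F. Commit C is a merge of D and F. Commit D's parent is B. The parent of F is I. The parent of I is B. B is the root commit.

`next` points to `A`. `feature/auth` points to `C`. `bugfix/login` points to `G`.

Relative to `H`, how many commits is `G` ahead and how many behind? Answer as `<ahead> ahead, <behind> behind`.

0 ahead, 3 behind

Reachable from G: {B, G, I}.
Reachable from H: {B, E, F, G, H, I}.
Only in G's history (ahead): {} — 0.
Only in H's history (behind): {E, F, H} — 3.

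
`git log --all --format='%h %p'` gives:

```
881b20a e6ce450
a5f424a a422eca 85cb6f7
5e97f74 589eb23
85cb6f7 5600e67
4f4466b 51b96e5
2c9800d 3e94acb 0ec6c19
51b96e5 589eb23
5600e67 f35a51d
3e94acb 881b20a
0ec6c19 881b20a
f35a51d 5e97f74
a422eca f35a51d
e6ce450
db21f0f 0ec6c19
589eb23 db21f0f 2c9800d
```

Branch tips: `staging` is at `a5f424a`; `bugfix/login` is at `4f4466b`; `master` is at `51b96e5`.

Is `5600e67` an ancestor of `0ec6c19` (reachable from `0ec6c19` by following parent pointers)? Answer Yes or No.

No

Ancestors of 0ec6c19: {0ec6c19, 881b20a, e6ce450}.
5600e67 is not in that set, so it is not an ancestor of 0ec6c19.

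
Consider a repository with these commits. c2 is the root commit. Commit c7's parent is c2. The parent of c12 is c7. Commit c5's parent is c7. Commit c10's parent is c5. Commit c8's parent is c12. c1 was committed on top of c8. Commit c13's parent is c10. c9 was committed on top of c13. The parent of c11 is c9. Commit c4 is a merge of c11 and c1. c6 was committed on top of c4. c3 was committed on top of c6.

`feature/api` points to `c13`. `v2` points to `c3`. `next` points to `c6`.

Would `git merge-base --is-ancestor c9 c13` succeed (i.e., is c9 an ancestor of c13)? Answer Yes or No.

No

Ancestors of c13: {c10, c13, c2, c5, c7}.
c9 is not in that set, so it is not an ancestor of c13.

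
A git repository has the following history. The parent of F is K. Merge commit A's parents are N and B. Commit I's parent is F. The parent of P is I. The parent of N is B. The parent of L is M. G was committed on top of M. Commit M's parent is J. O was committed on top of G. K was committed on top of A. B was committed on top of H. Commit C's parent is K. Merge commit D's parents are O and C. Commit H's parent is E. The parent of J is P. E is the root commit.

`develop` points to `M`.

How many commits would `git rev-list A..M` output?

Reachable from M: {A, B, E, F, H, I, J, K, M, N, P}.
Reachable from A: {A, B, E, H, N}.
In M's history but not A's: {F, I, J, K, M, P} — 6 commits.

6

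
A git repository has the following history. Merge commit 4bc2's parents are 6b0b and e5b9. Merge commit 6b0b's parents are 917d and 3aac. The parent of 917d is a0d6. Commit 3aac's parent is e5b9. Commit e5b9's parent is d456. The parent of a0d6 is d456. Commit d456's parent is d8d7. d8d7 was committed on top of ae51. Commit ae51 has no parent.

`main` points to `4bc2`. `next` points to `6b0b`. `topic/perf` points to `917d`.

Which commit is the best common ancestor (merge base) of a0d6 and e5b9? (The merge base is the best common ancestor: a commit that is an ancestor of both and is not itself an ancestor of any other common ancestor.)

Ancestors of a0d6: {a0d6, ae51, d456, d8d7}.
Ancestors of e5b9: {ae51, d456, d8d7, e5b9}.
Common ancestors: {ae51, d456, d8d7}.
Among these, d456 is not an ancestor of any other common ancestor — it is the merge base.

d456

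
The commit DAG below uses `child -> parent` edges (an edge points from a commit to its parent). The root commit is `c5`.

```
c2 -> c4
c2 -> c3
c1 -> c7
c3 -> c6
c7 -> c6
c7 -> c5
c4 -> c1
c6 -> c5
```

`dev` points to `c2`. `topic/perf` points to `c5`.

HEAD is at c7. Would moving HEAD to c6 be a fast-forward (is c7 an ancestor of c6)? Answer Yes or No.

A fast-forward from c7 to c6 is possible iff c7 is an ancestor of c6.
Ancestors of c6: {c5, c6}.
c7 is not among them, so fast-forward is not possible.

No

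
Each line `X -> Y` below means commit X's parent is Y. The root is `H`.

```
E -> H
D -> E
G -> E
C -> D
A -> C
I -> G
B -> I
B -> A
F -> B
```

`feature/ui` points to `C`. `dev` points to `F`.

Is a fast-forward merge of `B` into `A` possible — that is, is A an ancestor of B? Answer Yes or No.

Yes

A fast-forward from A to B is possible iff A is an ancestor of B.
Ancestors of B: {A, B, C, D, E, G, H, I}.
A is among them, so fast-forward is possible.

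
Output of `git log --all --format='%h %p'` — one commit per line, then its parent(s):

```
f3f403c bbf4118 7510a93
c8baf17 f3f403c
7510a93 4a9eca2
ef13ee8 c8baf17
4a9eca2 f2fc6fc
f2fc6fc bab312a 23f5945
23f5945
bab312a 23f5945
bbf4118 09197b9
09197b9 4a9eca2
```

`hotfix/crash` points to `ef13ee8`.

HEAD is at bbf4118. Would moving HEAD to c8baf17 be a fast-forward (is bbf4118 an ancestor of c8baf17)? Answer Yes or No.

Yes

A fast-forward from bbf4118 to c8baf17 is possible iff bbf4118 is an ancestor of c8baf17.
Ancestors of c8baf17: {09197b9, 23f5945, 4a9eca2, 7510a93, bab312a, bbf4118, c8baf17, f2fc6fc, f3f403c}.
bbf4118 is among them, so fast-forward is possible.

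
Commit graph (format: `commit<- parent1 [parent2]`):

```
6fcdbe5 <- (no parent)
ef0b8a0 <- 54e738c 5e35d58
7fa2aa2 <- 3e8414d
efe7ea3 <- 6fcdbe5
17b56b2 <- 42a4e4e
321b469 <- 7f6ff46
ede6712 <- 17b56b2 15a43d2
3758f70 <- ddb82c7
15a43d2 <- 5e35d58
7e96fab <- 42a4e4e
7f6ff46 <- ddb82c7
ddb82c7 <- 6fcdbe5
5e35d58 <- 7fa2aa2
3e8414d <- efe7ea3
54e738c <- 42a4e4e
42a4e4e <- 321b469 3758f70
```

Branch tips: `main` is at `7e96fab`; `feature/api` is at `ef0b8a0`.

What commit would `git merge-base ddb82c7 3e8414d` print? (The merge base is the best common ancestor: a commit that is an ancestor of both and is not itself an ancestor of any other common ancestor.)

Ancestors of ddb82c7: {6fcdbe5, ddb82c7}.
Ancestors of 3e8414d: {3e8414d, 6fcdbe5, efe7ea3}.
Common ancestors: {6fcdbe5}.
The only common ancestor is 6fcdbe5, so it is the merge base.

6fcdbe5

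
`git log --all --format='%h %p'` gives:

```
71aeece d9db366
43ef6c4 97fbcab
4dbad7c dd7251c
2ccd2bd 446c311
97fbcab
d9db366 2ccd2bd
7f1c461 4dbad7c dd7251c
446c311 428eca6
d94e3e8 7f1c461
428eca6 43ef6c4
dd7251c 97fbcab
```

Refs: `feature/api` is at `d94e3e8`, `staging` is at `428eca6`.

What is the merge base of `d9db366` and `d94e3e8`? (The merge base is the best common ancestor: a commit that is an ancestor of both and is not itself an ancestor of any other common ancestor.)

Ancestors of d9db366: {2ccd2bd, 428eca6, 43ef6c4, 446c311, 97fbcab, d9db366}.
Ancestors of d94e3e8: {4dbad7c, 7f1c461, 97fbcab, d94e3e8, dd7251c}.
Common ancestors: {97fbcab}.
The only common ancestor is 97fbcab, so it is the merge base.

97fbcab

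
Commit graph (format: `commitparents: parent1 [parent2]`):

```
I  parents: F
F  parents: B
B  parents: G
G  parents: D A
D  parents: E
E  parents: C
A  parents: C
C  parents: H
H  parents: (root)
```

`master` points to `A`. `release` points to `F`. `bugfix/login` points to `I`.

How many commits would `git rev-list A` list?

Walking parent pointers from A: reachable set = {A, C, H}.
That is 3 commits.

3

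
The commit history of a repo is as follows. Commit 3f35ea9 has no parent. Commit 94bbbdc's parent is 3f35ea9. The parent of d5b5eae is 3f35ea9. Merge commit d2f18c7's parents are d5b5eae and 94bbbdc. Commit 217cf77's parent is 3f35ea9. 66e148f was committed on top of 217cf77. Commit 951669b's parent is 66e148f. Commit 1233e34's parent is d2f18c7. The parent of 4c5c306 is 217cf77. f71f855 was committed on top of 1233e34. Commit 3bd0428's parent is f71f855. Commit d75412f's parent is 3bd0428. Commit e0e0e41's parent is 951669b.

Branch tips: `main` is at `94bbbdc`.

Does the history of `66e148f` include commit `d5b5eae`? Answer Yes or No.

Ancestors of 66e148f: {217cf77, 3f35ea9, 66e148f}.
d5b5eae is not in that set, so it is not an ancestor of 66e148f.

No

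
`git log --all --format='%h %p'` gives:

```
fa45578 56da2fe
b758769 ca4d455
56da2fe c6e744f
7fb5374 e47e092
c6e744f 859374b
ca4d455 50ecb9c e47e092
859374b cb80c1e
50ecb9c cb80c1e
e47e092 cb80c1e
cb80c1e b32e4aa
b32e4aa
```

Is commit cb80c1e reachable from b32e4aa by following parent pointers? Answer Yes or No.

No

Ancestors of b32e4aa: {b32e4aa}.
cb80c1e is not in that set, so it is not an ancestor of b32e4aa.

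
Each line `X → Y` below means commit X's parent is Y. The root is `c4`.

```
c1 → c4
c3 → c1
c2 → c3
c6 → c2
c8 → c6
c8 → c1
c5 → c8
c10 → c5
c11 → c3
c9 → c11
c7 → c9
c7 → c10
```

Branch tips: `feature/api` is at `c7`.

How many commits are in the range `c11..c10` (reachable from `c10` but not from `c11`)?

Reachable from c10: {c1, c10, c2, c3, c4, c5, c6, c8}.
Reachable from c11: {c1, c11, c3, c4}.
In c10's history but not c11's: {c10, c2, c5, c6, c8} — 5 commits.

5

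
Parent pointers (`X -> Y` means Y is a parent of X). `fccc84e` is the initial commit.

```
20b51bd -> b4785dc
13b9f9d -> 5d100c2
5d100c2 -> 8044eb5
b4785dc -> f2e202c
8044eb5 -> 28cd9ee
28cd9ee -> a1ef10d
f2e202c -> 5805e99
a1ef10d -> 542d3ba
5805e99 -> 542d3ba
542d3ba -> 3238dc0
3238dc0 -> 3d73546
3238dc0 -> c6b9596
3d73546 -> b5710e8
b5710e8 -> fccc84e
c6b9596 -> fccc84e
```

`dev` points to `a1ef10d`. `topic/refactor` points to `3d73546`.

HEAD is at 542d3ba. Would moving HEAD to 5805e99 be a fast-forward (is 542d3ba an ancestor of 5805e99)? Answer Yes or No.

A fast-forward from 542d3ba to 5805e99 is possible iff 542d3ba is an ancestor of 5805e99.
Ancestors of 5805e99: {3238dc0, 3d73546, 542d3ba, 5805e99, b5710e8, c6b9596, fccc84e}.
542d3ba is among them, so fast-forward is possible.

Yes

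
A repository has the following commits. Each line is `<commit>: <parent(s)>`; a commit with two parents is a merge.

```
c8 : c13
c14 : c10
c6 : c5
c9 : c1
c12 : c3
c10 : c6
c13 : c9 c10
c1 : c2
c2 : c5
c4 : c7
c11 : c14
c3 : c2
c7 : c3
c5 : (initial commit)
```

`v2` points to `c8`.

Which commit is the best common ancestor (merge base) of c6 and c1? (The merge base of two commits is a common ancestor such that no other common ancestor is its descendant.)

Ancestors of c6: {c5, c6}.
Ancestors of c1: {c1, c2, c5}.
Common ancestors: {c5}.
The only common ancestor is c5, so it is the merge base.

c5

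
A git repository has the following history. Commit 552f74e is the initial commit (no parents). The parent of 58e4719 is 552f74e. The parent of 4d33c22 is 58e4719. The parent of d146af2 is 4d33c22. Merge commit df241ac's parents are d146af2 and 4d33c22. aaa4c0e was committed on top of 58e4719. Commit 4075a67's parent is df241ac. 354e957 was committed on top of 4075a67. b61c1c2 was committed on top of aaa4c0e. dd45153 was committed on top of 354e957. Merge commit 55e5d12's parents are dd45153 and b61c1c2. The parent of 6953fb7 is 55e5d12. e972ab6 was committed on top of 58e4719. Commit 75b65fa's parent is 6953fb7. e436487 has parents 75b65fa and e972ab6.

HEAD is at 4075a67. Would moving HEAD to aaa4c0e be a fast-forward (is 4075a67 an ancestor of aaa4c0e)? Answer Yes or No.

A fast-forward from 4075a67 to aaa4c0e is possible iff 4075a67 is an ancestor of aaa4c0e.
Ancestors of aaa4c0e: {552f74e, 58e4719, aaa4c0e}.
4075a67 is not among them, so fast-forward is not possible.

No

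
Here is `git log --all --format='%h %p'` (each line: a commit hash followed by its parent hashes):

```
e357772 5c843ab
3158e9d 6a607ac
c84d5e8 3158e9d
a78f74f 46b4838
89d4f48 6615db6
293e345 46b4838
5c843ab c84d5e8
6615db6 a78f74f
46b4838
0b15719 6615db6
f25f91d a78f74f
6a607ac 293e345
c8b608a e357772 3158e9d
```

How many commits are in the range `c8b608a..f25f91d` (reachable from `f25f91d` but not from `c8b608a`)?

Reachable from f25f91d: {46b4838, a78f74f, f25f91d}.
Reachable from c8b608a: {293e345, 3158e9d, 46b4838, 5c843ab, 6a607ac, c84d5e8, c8b608a, e357772}.
In f25f91d's history but not c8b608a's: {a78f74f, f25f91d} — 2 commits.

2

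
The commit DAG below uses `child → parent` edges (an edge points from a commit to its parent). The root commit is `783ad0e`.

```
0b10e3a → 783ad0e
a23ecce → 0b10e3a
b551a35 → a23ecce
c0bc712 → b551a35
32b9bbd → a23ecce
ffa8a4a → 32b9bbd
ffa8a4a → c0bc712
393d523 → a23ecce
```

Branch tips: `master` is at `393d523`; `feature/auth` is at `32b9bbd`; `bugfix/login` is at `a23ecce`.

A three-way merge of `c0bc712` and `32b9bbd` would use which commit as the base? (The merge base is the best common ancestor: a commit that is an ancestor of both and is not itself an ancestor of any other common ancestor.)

Ancestors of c0bc712: {0b10e3a, 783ad0e, a23ecce, b551a35, c0bc712}.
Ancestors of 32b9bbd: {0b10e3a, 32b9bbd, 783ad0e, a23ecce}.
Common ancestors: {0b10e3a, 783ad0e, a23ecce}.
Among these, a23ecce is not an ancestor of any other common ancestor — it is the merge base.

a23ecce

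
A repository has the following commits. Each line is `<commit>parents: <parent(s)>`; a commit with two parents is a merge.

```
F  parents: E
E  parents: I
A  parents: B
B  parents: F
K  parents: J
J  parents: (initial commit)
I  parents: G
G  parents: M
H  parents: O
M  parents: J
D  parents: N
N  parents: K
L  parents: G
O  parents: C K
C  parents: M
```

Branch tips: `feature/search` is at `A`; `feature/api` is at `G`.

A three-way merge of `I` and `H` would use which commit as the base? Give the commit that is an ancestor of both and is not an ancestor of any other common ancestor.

Ancestors of I: {G, I, J, M}.
Ancestors of H: {C, H, J, K, M, O}.
Common ancestors: {J, M}.
Among these, M is not an ancestor of any other common ancestor — it is the merge base.

M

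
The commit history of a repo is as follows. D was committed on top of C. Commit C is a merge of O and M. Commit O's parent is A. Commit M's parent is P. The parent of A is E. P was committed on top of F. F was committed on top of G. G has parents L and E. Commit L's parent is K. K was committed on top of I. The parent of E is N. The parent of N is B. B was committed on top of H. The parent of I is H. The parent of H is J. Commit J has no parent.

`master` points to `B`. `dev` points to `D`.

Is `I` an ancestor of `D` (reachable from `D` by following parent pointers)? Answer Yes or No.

Yes

Ancestors of D (commits reachable by following parents): {A, B, C, D, E, F, G, H, I, J, K, L, M, N, O, P}.
I is in that set, so it is an ancestor of D.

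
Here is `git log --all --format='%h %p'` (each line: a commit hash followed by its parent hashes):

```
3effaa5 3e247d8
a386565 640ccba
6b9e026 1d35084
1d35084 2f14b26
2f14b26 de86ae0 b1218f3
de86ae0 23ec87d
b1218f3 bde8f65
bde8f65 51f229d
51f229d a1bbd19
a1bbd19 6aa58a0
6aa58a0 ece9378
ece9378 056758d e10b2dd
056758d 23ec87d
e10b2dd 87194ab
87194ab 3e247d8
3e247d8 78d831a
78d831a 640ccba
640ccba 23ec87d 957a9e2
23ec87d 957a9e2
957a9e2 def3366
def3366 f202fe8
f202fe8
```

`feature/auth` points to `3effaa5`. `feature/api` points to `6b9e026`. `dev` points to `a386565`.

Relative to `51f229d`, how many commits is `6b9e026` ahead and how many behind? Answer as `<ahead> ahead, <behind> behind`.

6 ahead, 0 behind

Reachable from 6b9e026: {056758d, 1d35084, 23ec87d, 2f14b26, 3e247d8, 51f229d, 640ccba, 6aa58a0, 6b9e026, 78d831a, 87194ab, 957a9e2, a1bbd19, b1218f3, bde8f65, de86ae0, def3366, e10b2dd, ece9378, f202fe8}.
Reachable from 51f229d: {056758d, 23ec87d, 3e247d8, 51f229d, 640ccba, 6aa58a0, 78d831a, 87194ab, 957a9e2, a1bbd19, def3366, e10b2dd, ece9378, f202fe8}.
Only in 6b9e026's history (ahead): {1d35084, 2f14b26, 6b9e026, b1218f3, bde8f65, de86ae0} — 6.
Only in 51f229d's history (behind): {} — 0.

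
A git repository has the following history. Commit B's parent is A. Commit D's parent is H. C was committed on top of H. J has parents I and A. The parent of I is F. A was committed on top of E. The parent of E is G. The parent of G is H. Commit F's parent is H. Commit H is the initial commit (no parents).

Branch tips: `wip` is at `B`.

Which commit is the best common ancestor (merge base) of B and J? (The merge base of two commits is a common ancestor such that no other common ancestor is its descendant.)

A

Ancestors of B: {A, B, E, G, H}.
Ancestors of J: {A, E, F, G, H, I, J}.
Common ancestors: {A, E, G, H}.
Among these, A is not an ancestor of any other common ancestor — it is the merge base.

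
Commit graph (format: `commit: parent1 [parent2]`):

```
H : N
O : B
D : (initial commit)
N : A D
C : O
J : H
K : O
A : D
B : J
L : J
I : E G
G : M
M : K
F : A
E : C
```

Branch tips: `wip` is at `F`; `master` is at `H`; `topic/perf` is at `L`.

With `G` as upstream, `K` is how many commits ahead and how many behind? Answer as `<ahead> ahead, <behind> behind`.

Reachable from K: {A, B, D, H, J, K, N, O}.
Reachable from G: {A, B, D, G, H, J, K, M, N, O}.
Only in K's history (ahead): {} — 0.
Only in G's history (behind): {G, M} — 2.

0 ahead, 2 behind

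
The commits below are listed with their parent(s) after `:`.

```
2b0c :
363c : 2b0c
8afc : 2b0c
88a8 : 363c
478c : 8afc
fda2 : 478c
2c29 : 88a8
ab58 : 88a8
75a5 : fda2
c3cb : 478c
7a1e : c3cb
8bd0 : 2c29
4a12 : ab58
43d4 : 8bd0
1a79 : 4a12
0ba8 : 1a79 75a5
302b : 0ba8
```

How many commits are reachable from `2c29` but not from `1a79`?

Reachable from 2c29: {2b0c, 2c29, 363c, 88a8}.
Reachable from 1a79: {1a79, 2b0c, 363c, 4a12, 88a8, ab58}.
In 2c29's history but not 1a79's: {2c29} — 1 commit.

1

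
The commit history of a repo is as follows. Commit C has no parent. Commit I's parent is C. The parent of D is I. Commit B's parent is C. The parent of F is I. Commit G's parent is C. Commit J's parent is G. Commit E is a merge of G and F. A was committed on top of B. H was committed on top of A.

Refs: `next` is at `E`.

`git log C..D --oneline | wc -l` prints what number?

2

Reachable from D: {C, D, I}.
Reachable from C: {C}.
In D's history but not C's: {D, I} — 2 commits.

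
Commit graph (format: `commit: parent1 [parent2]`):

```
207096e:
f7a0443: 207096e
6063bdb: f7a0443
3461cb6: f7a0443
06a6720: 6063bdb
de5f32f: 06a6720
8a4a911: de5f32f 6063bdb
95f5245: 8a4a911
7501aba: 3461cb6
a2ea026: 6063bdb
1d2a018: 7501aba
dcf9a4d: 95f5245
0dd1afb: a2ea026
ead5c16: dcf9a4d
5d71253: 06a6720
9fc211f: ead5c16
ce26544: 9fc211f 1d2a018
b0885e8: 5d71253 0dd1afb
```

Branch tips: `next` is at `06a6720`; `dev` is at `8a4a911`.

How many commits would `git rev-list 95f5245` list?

Walking parent pointers from 95f5245: reachable set = {06a6720, 207096e, 6063bdb, 8a4a911, 95f5245, de5f32f, f7a0443}.
That is 7 commits.

7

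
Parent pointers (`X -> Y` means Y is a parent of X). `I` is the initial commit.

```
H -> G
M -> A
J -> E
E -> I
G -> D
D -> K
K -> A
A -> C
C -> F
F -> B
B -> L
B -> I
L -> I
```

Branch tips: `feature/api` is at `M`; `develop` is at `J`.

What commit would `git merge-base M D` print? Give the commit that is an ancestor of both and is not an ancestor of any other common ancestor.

A

Ancestors of M: {A, B, C, F, I, L, M}.
Ancestors of D: {A, B, C, D, F, I, K, L}.
Common ancestors: {A, B, C, F, I, L}.
Among these, A is not an ancestor of any other common ancestor — it is the merge base.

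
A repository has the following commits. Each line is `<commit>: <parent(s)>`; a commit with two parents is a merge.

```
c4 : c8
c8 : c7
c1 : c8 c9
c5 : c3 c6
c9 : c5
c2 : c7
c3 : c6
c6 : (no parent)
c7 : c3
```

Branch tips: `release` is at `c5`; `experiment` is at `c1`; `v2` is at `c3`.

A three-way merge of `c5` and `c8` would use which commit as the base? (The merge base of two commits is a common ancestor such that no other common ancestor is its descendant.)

c3

Ancestors of c5: {c3, c5, c6}.
Ancestors of c8: {c3, c6, c7, c8}.
Common ancestors: {c3, c6}.
Among these, c3 is not an ancestor of any other common ancestor — it is the merge base.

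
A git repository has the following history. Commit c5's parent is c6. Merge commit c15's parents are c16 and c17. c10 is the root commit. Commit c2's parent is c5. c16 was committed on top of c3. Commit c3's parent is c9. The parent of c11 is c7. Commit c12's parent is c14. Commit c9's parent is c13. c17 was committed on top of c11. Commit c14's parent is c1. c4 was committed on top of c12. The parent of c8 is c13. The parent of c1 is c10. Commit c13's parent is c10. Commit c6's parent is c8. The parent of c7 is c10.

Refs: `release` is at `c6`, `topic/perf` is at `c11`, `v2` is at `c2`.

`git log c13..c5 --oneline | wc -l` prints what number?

Reachable from c5: {c10, c13, c5, c6, c8}.
Reachable from c13: {c10, c13}.
In c5's history but not c13's: {c5, c6, c8} — 3 commits.

3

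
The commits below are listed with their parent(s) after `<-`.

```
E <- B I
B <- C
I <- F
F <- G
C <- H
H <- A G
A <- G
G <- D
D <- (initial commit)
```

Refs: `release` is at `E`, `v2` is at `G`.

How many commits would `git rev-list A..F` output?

1

Reachable from F: {D, F, G}.
Reachable from A: {A, D, G}.
In F's history but not A's: {F} — 1 commit.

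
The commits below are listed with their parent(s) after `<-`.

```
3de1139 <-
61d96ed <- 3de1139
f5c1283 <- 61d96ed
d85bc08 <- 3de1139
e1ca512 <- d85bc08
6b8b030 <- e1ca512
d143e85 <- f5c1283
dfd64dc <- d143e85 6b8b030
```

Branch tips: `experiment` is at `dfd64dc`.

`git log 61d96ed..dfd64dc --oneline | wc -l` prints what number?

Reachable from dfd64dc: {3de1139, 61d96ed, 6b8b030, d143e85, d85bc08, dfd64dc, e1ca512, f5c1283}.
Reachable from 61d96ed: {3de1139, 61d96ed}.
In dfd64dc's history but not 61d96ed's: {6b8b030, d143e85, d85bc08, dfd64dc, e1ca512, f5c1283} — 6 commits.

6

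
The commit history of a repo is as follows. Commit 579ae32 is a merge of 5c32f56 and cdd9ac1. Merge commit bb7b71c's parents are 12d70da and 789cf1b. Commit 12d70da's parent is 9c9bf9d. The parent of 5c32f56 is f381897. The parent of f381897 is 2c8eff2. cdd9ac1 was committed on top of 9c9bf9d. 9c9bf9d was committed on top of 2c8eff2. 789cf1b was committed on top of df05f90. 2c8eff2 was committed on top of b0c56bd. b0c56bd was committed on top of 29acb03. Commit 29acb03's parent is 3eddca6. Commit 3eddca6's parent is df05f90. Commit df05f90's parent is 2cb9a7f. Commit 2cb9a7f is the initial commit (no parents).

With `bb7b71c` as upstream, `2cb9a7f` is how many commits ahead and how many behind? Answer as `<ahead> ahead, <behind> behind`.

0 ahead, 9 behind

Reachable from 2cb9a7f: {2cb9a7f}.
Reachable from bb7b71c: {12d70da, 29acb03, 2c8eff2, 2cb9a7f, 3eddca6, 789cf1b, 9c9bf9d, b0c56bd, bb7b71c, df05f90}.
Only in 2cb9a7f's history (ahead): {} — 0.
Only in bb7b71c's history (behind): {12d70da, 29acb03, 2c8eff2, 3eddca6, 789cf1b, 9c9bf9d, b0c56bd, bb7b71c, df05f90} — 9.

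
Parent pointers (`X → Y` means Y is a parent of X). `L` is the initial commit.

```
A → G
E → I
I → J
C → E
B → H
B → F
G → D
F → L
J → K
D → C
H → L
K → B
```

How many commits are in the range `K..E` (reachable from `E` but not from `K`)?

3

Reachable from E: {B, E, F, H, I, J, K, L}.
Reachable from K: {B, F, H, K, L}.
In E's history but not K's: {E, I, J} — 3 commits.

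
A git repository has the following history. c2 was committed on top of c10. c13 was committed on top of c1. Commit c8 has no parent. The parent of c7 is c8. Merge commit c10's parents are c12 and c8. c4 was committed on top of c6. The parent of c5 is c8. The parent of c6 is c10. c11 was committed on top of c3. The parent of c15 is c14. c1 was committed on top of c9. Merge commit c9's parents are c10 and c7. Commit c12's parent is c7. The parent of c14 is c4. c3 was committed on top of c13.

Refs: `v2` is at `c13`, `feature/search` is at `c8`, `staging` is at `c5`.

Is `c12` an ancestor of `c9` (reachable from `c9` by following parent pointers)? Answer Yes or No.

Yes

Ancestors of c9 (commits reachable by following parents): {c10, c12, c7, c8, c9}.
c12 is in that set, so it is an ancestor of c9.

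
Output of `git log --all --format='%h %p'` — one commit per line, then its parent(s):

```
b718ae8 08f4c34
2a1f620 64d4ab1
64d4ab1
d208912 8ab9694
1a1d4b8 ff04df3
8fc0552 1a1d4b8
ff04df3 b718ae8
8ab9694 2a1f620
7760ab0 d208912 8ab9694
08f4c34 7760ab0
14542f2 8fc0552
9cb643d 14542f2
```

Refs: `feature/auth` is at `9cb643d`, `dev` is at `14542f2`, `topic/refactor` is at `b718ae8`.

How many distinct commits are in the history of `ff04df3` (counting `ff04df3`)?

Walking parent pointers from ff04df3: reachable set = {08f4c34, 2a1f620, 64d4ab1, 7760ab0, 8ab9694, b718ae8, d208912, ff04df3}.
That is 8 commits.

8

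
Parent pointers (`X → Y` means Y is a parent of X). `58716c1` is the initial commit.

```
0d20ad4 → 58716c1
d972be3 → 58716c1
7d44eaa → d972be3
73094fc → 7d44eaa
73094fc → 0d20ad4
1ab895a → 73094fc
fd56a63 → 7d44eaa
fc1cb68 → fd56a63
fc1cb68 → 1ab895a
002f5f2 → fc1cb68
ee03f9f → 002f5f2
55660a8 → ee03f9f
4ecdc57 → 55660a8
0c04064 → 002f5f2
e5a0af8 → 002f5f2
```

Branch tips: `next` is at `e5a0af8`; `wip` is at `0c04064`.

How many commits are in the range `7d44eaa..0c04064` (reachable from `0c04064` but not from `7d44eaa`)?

7

Reachable from 0c04064: {002f5f2, 0c04064, 0d20ad4, 1ab895a, 58716c1, 73094fc, 7d44eaa, d972be3, fc1cb68, fd56a63}.
Reachable from 7d44eaa: {58716c1, 7d44eaa, d972be3}.
In 0c04064's history but not 7d44eaa's: {002f5f2, 0c04064, 0d20ad4, 1ab895a, 73094fc, fc1cb68, fd56a63} — 7 commits.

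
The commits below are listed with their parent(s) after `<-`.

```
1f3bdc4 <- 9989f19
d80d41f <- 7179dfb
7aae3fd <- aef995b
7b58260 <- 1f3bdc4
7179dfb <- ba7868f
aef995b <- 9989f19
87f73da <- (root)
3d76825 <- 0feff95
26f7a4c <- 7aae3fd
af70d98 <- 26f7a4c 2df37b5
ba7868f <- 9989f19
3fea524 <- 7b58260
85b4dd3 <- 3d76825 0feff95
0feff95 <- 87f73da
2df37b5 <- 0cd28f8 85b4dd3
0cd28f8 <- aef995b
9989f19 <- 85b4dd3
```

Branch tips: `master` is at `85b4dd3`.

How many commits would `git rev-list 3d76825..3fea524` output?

Reachable from 3fea524: {0feff95, 1f3bdc4, 3d76825, 3fea524, 7b58260, 85b4dd3, 87f73da, 9989f19}.
Reachable from 3d76825: {0feff95, 3d76825, 87f73da}.
In 3fea524's history but not 3d76825's: {1f3bdc4, 3fea524, 7b58260, 85b4dd3, 9989f19} — 5 commits.

5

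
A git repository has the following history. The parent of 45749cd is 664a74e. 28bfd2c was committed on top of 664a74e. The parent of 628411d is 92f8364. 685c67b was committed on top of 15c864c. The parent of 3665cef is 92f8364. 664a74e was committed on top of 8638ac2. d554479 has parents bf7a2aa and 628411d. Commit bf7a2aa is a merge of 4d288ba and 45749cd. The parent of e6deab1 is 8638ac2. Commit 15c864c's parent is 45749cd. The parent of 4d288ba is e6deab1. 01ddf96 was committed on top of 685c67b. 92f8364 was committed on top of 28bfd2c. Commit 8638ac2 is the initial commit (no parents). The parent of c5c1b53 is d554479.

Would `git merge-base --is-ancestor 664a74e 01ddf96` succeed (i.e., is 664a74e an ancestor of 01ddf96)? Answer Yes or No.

Yes

Ancestors of 01ddf96 (commits reachable by following parents): {01ddf96, 15c864c, 45749cd, 664a74e, 685c67b, 8638ac2}.
664a74e is in that set, so it is an ancestor of 01ddf96.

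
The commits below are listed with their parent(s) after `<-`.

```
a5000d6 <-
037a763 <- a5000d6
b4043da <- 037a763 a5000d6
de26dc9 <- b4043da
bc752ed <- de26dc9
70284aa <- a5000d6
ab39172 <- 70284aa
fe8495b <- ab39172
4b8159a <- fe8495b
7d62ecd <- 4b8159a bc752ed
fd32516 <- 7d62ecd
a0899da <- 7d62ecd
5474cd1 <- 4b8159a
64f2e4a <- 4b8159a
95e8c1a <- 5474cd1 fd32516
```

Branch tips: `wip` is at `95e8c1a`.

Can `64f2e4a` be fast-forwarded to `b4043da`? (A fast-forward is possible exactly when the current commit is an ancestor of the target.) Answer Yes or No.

No

A fast-forward from 64f2e4a to b4043da is possible iff 64f2e4a is an ancestor of b4043da.
Ancestors of b4043da: {037a763, a5000d6, b4043da}.
64f2e4a is not among them, so fast-forward is not possible.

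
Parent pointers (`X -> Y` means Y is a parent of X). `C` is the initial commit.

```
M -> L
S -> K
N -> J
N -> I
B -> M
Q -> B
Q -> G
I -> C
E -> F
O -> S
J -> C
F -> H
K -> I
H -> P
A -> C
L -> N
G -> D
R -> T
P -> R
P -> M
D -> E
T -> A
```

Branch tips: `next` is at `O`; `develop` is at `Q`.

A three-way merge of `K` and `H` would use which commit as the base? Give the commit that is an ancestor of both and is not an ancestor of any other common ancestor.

I

Ancestors of K: {C, I, K}.
Ancestors of H: {A, C, H, I, J, L, M, N, P, R, T}.
Common ancestors: {C, I}.
Among these, I is not an ancestor of any other common ancestor — it is the merge base.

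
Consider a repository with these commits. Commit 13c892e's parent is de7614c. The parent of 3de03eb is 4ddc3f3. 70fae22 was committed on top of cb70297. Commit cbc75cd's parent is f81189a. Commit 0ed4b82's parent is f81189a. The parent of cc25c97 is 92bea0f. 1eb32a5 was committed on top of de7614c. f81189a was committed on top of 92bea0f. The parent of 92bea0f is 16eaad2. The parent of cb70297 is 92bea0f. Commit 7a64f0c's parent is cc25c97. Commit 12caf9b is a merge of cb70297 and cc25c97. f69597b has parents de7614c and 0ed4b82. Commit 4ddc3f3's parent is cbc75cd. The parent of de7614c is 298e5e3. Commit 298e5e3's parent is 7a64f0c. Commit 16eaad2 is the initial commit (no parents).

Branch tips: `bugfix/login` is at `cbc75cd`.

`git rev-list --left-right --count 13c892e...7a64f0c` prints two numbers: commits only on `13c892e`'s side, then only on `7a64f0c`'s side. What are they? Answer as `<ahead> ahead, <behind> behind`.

3 ahead, 0 behind

Reachable from 13c892e: {13c892e, 16eaad2, 298e5e3, 7a64f0c, 92bea0f, cc25c97, de7614c}.
Reachable from 7a64f0c: {16eaad2, 7a64f0c, 92bea0f, cc25c97}.
Only in 13c892e's history (ahead): {13c892e, 298e5e3, de7614c} — 3.
Only in 7a64f0c's history (behind): {} — 0.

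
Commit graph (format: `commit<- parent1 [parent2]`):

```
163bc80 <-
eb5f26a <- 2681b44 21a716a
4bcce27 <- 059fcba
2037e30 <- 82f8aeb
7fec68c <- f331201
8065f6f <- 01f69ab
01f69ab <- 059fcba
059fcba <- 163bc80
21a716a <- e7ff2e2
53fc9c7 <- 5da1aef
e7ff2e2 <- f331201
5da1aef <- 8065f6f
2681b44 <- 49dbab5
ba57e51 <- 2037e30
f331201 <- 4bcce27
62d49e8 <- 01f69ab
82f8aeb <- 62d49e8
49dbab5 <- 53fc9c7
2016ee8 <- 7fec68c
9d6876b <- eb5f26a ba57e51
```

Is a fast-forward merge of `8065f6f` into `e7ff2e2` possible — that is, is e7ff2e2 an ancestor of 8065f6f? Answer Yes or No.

No

A fast-forward from e7ff2e2 to 8065f6f is possible iff e7ff2e2 is an ancestor of 8065f6f.
Ancestors of 8065f6f: {01f69ab, 059fcba, 163bc80, 8065f6f}.
e7ff2e2 is not among them, so fast-forward is not possible.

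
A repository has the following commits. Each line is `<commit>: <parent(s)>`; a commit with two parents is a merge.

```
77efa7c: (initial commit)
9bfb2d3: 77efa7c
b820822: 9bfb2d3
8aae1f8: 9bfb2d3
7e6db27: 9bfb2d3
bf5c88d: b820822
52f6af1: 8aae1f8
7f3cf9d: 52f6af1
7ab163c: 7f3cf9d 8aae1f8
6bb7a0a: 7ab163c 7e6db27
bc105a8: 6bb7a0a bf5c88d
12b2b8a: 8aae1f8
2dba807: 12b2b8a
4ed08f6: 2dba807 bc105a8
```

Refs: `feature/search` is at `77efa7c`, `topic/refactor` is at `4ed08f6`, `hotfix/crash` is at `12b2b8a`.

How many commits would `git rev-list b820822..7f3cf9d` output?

3

Reachable from 7f3cf9d: {52f6af1, 77efa7c, 7f3cf9d, 8aae1f8, 9bfb2d3}.
Reachable from b820822: {77efa7c, 9bfb2d3, b820822}.
In 7f3cf9d's history but not b820822's: {52f6af1, 7f3cf9d, 8aae1f8} — 3 commits.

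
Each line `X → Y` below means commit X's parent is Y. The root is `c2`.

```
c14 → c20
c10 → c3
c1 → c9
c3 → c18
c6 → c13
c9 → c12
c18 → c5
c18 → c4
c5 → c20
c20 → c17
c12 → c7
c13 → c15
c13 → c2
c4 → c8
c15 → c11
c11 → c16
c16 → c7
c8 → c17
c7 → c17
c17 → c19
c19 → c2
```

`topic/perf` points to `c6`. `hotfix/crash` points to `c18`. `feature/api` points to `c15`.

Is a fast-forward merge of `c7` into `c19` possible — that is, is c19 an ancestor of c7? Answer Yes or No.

A fast-forward from c19 to c7 is possible iff c19 is an ancestor of c7.
Ancestors of c7: {c17, c19, c2, c7}.
c19 is among them, so fast-forward is possible.

Yes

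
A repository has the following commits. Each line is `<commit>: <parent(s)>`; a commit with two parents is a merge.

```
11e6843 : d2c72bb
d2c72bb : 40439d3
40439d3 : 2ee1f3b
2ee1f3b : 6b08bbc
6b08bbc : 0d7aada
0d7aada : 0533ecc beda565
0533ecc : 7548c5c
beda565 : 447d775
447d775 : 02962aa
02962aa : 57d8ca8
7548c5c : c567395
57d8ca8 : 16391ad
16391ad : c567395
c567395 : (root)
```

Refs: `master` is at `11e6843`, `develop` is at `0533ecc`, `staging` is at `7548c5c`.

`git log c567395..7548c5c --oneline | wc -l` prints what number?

Reachable from 7548c5c: {7548c5c, c567395}.
Reachable from c567395: {c567395}.
In 7548c5c's history but not c567395's: {7548c5c} — 1 commit.

1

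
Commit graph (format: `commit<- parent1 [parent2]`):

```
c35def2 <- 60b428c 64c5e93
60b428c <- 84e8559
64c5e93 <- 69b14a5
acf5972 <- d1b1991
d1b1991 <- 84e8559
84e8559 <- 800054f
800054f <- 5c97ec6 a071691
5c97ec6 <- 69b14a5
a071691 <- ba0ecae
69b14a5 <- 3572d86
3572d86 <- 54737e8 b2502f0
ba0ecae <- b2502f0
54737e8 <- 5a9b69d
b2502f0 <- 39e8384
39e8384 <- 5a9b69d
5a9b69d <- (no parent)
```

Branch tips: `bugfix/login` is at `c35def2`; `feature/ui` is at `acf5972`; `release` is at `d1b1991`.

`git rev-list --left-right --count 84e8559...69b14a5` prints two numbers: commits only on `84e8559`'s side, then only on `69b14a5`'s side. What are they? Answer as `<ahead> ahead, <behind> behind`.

5 ahead, 0 behind

Reachable from 84e8559: {3572d86, 39e8384, 54737e8, 5a9b69d, 5c97ec6, 69b14a5, 800054f, 84e8559, a071691, b2502f0, ba0ecae}.
Reachable from 69b14a5: {3572d86, 39e8384, 54737e8, 5a9b69d, 69b14a5, b2502f0}.
Only in 84e8559's history (ahead): {5c97ec6, 800054f, 84e8559, a071691, ba0ecae} — 5.
Only in 69b14a5's history (behind): {} — 0.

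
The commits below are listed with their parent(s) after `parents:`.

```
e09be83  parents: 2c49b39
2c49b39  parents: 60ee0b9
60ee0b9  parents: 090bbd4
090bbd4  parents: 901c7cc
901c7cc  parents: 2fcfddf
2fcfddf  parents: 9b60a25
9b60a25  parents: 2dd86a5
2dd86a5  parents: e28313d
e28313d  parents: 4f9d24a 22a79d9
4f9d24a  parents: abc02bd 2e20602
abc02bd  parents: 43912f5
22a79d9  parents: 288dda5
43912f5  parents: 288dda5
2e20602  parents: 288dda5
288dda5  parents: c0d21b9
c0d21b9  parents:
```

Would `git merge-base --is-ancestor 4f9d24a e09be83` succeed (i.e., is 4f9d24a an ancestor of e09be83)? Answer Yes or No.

Ancestors of e09be83 (commits reachable by following parents): {090bbd4, 22a79d9, 288dda5, 2c49b39, 2dd86a5, 2e20602, 2fcfddf, 43912f5, 4f9d24a, 60ee0b9, 901c7cc, 9b60a25, abc02bd, c0d21b9, e09be83, e28313d}.
4f9d24a is in that set, so it is an ancestor of e09be83.

Yes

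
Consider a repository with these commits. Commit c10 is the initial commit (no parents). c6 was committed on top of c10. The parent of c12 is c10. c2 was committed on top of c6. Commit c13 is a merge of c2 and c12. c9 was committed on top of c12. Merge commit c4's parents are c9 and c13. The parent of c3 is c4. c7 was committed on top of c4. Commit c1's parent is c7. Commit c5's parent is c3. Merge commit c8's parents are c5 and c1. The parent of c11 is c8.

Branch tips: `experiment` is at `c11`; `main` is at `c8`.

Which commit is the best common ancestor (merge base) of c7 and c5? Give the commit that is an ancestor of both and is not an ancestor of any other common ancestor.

Ancestors of c7: {c10, c12, c13, c2, c4, c6, c7, c9}.
Ancestors of c5: {c10, c12, c13, c2, c3, c4, c5, c6, c9}.
Common ancestors: {c10, c12, c13, c2, c4, c6, c9}.
Among these, c4 is not an ancestor of any other common ancestor — it is the merge base.

c4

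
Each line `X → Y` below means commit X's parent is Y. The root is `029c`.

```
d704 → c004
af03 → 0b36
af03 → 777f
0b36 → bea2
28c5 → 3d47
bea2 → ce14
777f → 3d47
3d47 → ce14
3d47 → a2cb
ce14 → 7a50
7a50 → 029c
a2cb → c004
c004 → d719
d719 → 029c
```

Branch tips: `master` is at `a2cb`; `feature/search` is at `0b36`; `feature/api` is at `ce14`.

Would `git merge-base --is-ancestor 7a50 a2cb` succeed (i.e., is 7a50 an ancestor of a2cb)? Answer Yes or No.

Ancestors of a2cb: {029c, a2cb, c004, d719}.
7a50 is not in that set, so it is not an ancestor of a2cb.

No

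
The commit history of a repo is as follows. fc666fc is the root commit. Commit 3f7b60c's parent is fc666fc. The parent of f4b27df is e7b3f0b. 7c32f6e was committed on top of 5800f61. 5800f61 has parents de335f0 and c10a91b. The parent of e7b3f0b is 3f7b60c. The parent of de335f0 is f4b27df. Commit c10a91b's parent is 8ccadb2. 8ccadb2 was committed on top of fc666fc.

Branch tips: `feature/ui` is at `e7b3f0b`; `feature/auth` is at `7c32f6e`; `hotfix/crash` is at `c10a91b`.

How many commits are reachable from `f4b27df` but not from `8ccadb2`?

Reachable from f4b27df: {3f7b60c, e7b3f0b, f4b27df, fc666fc}.
Reachable from 8ccadb2: {8ccadb2, fc666fc}.
In f4b27df's history but not 8ccadb2's: {3f7b60c, e7b3f0b, f4b27df} — 3 commits.

3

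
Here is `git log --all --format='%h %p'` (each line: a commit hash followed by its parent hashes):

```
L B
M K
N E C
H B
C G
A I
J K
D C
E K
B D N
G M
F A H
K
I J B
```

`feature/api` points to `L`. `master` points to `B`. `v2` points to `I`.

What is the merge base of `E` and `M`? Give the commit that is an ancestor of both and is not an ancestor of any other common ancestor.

K

Ancestors of E: {E, K}.
Ancestors of M: {K, M}.
Common ancestors: {K}.
The only common ancestor is K, so it is the merge base.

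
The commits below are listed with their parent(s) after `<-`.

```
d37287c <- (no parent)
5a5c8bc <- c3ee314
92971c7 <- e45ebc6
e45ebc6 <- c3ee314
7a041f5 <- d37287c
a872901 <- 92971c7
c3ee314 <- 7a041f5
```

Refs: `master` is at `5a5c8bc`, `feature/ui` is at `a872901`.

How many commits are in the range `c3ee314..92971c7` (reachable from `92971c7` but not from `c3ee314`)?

Reachable from 92971c7: {7a041f5, 92971c7, c3ee314, d37287c, e45ebc6}.
Reachable from c3ee314: {7a041f5, c3ee314, d37287c}.
In 92971c7's history but not c3ee314's: {92971c7, e45ebc6} — 2 commits.

2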